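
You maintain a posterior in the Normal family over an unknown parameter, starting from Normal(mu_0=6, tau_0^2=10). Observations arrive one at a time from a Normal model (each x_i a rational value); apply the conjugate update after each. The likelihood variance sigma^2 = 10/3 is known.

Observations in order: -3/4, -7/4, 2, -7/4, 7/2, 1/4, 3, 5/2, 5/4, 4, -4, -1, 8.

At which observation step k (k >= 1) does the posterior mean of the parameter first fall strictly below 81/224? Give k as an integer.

obs 1: x=-3/4 → posterior Normal(15/16, 5/2)
obs 2: x=-7/4 → posterior Normal(-3/14, 10/7)
obs 3: x=2 → posterior Normal(9/20, 1)
obs 4: x=-7/4 → posterior Normal(-3/52, 10/13)
obs 5: x=7/2 → posterior Normal(39/64, 5/8)
obs 6: x=1/4 → posterior Normal(21/38, 10/19)
obs 7: x=3 → posterior Normal(39/44, 5/11)
obs 8: x=5/2 → posterior Normal(27/25, 2/5)
obs 9: x=5/4 → posterior Normal(123/112, 5/14)
obs 10: x=4 → posterior Normal(171/124, 10/31)
obs 11: x=-4 → posterior Normal(123/136, 5/17)
obs 12: x=-1 → posterior Normal(3/4, 10/37)
obs 13: x=8 → posterior Normal(207/160, 1/4)

k = 2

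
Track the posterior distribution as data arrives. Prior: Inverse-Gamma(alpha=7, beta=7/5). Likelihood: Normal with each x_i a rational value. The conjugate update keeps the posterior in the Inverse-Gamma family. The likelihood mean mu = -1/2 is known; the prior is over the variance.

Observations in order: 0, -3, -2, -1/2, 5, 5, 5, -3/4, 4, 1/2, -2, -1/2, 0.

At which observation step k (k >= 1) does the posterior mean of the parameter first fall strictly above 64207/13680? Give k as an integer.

obs 1: x=0 → posterior Inverse-Gamma(15/2, 61/40)
obs 2: x=-3 → posterior Inverse-Gamma(8, 93/20)
obs 3: x=-2 → posterior Inverse-Gamma(17/2, 231/40)
obs 4: x=-1/2 → posterior Inverse-Gamma(9, 231/40)
obs 5: x=5 → posterior Inverse-Gamma(19/2, 209/10)
obs 6: x=5 → posterior Inverse-Gamma(10, 1441/40)
obs 7: x=5 → posterior Inverse-Gamma(21/2, 1023/20)
obs 8: x=-3/4 → posterior Inverse-Gamma(11, 8189/160)
obs 9: x=4 → posterior Inverse-Gamma(23/2, 9809/160)
obs 10: x=1/2 → posterior Inverse-Gamma(12, 9889/160)
obs 11: x=-2 → posterior Inverse-Gamma(25/2, 10069/160)
obs 12: x=-1/2 → posterior Inverse-Gamma(13, 10069/160)
obs 13: x=0 → posterior Inverse-Gamma(27/2, 10089/160)

k = 7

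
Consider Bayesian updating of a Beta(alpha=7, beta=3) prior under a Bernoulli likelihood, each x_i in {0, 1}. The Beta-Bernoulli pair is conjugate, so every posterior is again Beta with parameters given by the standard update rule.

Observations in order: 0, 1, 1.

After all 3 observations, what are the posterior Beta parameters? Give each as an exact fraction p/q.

alpha=9, beta=4

obs 1: x=0 → posterior Beta(7, 4)
obs 2: x=1 → posterior Beta(8, 4)
obs 3: x=1 → posterior Beta(9, 4)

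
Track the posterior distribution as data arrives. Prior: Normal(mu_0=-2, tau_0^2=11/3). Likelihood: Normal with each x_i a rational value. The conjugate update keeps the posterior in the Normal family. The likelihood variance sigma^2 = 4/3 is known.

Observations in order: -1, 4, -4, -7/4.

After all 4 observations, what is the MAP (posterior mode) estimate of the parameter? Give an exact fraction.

-51/64

obs 1: x=-1 → posterior Normal(-19/15, 44/45)
obs 2: x=4 → posterior Normal(25/26, 22/39)
obs 3: x=-4 → posterior Normal(-19/37, 44/111)
obs 4: x=-7/4 → posterior Normal(-51/64, 11/36)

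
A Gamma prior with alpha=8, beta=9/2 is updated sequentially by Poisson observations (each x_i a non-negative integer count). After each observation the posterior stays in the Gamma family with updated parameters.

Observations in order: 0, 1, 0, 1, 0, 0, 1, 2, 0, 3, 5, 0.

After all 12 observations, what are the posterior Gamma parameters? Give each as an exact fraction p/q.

obs 1: x=0 → posterior Gamma(8, 11/2)
obs 2: x=1 → posterior Gamma(9, 13/2)
obs 3: x=0 → posterior Gamma(9, 15/2)
obs 4: x=1 → posterior Gamma(10, 17/2)
obs 5: x=0 → posterior Gamma(10, 19/2)
obs 6: x=0 → posterior Gamma(10, 21/2)
obs 7: x=1 → posterior Gamma(11, 23/2)
obs 8: x=2 → posterior Gamma(13, 25/2)
obs 9: x=0 → posterior Gamma(13, 27/2)
obs 10: x=3 → posterior Gamma(16, 29/2)
obs 11: x=5 → posterior Gamma(21, 31/2)
obs 12: x=0 → posterior Gamma(21, 33/2)

alpha=21, beta=33/2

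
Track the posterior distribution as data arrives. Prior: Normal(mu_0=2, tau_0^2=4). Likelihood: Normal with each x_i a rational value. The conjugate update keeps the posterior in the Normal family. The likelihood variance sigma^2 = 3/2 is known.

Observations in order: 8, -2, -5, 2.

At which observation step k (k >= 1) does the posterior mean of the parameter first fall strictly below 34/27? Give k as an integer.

obs 1: x=8 → posterior Normal(70/11, 12/11)
obs 2: x=-2 → posterior Normal(54/19, 12/19)
obs 3: x=-5 → posterior Normal(14/27, 4/9)
obs 4: x=2 → posterior Normal(6/7, 12/35)

k = 3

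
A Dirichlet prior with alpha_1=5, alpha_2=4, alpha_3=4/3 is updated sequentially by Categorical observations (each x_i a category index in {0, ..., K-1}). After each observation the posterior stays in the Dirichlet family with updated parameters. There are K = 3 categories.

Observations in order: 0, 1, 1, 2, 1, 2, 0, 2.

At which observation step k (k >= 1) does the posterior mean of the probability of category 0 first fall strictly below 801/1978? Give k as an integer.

k = 5

obs 1: x=0 → posterior Dirichlet(6, 4, 4/3)
obs 2: x=1 → posterior Dirichlet(6, 5, 4/3)
obs 3: x=1 → posterior Dirichlet(6, 6, 4/3)
obs 4: x=2 → posterior Dirichlet(6, 6, 7/3)
obs 5: x=1 → posterior Dirichlet(6, 7, 7/3)
obs 6: x=2 → posterior Dirichlet(6, 7, 10/3)
obs 7: x=0 → posterior Dirichlet(7, 7, 10/3)
obs 8: x=2 → posterior Dirichlet(7, 7, 13/3)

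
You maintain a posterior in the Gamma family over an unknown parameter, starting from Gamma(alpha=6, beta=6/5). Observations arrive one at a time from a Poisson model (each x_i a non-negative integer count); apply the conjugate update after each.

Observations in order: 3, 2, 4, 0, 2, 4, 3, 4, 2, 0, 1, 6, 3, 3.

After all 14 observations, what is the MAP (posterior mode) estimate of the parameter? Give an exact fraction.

obs 1: x=3 → posterior Gamma(9, 11/5)
obs 2: x=2 → posterior Gamma(11, 16/5)
obs 3: x=4 → posterior Gamma(15, 21/5)
obs 4: x=0 → posterior Gamma(15, 26/5)
obs 5: x=2 → posterior Gamma(17, 31/5)
obs 6: x=4 → posterior Gamma(21, 36/5)
obs 7: x=3 → posterior Gamma(24, 41/5)
obs 8: x=4 → posterior Gamma(28, 46/5)
obs 9: x=2 → posterior Gamma(30, 51/5)
obs 10: x=0 → posterior Gamma(30, 56/5)
obs 11: x=1 → posterior Gamma(31, 61/5)
obs 12: x=6 → posterior Gamma(37, 66/5)
obs 13: x=3 → posterior Gamma(40, 71/5)
obs 14: x=3 → posterior Gamma(43, 76/5)

105/38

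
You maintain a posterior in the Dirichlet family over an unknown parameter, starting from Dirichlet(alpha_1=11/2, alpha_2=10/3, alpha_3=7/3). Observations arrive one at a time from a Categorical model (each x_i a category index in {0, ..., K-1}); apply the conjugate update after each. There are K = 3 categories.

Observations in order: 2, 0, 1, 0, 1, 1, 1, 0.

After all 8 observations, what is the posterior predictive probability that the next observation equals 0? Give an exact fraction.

51/115

obs 1: x=2 → posterior Dirichlet(11/2, 10/3, 10/3)
obs 2: x=0 → posterior Dirichlet(13/2, 10/3, 10/3)
obs 3: x=1 → posterior Dirichlet(13/2, 13/3, 10/3)
obs 4: x=0 → posterior Dirichlet(15/2, 13/3, 10/3)
obs 5: x=1 → posterior Dirichlet(15/2, 16/3, 10/3)
obs 6: x=1 → posterior Dirichlet(15/2, 19/3, 10/3)
obs 7: x=1 → posterior Dirichlet(15/2, 22/3, 10/3)
obs 8: x=0 → posterior Dirichlet(17/2, 22/3, 10/3)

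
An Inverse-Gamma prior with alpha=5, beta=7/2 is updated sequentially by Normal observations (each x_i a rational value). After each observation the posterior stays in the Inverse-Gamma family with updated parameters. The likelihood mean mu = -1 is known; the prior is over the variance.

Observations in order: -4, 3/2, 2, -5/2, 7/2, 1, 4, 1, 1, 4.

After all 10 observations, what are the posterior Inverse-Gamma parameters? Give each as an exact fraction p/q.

obs 1: x=-4 → posterior Inverse-Gamma(11/2, 8)
obs 2: x=3/2 → posterior Inverse-Gamma(6, 89/8)
obs 3: x=2 → posterior Inverse-Gamma(13/2, 125/8)
obs 4: x=-5/2 → posterior Inverse-Gamma(7, 67/4)
obs 5: x=7/2 → posterior Inverse-Gamma(15/2, 215/8)
obs 6: x=1 → posterior Inverse-Gamma(8, 231/8)
obs 7: x=4 → posterior Inverse-Gamma(17/2, 331/8)
obs 8: x=1 → posterior Inverse-Gamma(9, 347/8)
obs 9: x=1 → posterior Inverse-Gamma(19/2, 363/8)
obs 10: x=4 → posterior Inverse-Gamma(10, 463/8)

alpha=10, beta=463/8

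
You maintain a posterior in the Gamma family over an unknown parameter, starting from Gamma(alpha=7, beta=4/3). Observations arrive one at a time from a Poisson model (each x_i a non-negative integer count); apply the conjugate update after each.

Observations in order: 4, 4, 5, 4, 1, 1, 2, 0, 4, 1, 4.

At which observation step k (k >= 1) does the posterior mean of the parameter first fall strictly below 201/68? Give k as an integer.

obs 1: x=4 → posterior Gamma(11, 7/3)
obs 2: x=4 → posterior Gamma(15, 10/3)
obs 3: x=5 → posterior Gamma(20, 13/3)
obs 4: x=4 → posterior Gamma(24, 16/3)
obs 5: x=1 → posterior Gamma(25, 19/3)
obs 6: x=1 → posterior Gamma(26, 22/3)
obs 7: x=2 → posterior Gamma(28, 25/3)
obs 8: x=0 → posterior Gamma(28, 28/3)
obs 9: x=4 → posterior Gamma(32, 31/3)
obs 10: x=1 → posterior Gamma(33, 34/3)
obs 11: x=4 → posterior Gamma(37, 37/3)

k = 10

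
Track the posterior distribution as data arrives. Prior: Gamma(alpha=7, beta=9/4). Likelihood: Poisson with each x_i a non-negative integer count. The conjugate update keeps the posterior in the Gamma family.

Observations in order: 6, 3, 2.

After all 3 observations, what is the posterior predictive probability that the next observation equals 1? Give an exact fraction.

obs 1: x=6 → posterior Gamma(13, 13/4)
obs 2: x=3 → posterior Gamma(16, 17/4)
obs 3: x=2 → posterior Gamma(18, 21/4)

45423417052563518144848392/363797880709171295166015625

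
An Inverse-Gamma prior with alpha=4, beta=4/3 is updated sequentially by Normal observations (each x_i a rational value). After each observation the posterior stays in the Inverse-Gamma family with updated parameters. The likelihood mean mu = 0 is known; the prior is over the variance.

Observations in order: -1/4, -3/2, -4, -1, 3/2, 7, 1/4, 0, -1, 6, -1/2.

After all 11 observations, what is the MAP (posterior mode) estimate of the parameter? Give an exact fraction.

obs 1: x=-1/4 → posterior Inverse-Gamma(9/2, 131/96)
obs 2: x=-3/2 → posterior Inverse-Gamma(5, 239/96)
obs 3: x=-4 → posterior Inverse-Gamma(11/2, 1007/96)
obs 4: x=-1 → posterior Inverse-Gamma(6, 1055/96)
obs 5: x=3/2 → posterior Inverse-Gamma(13/2, 1163/96)
obs 6: x=7 → posterior Inverse-Gamma(7, 3515/96)
obs 7: x=1/4 → posterior Inverse-Gamma(15/2, 1759/48)
obs 8: x=0 → posterior Inverse-Gamma(8, 1759/48)
obs 9: x=-1 → posterior Inverse-Gamma(17/2, 1783/48)
obs 10: x=6 → posterior Inverse-Gamma(9, 2647/48)
obs 11: x=-1/2 → posterior Inverse-Gamma(19/2, 2653/48)

379/72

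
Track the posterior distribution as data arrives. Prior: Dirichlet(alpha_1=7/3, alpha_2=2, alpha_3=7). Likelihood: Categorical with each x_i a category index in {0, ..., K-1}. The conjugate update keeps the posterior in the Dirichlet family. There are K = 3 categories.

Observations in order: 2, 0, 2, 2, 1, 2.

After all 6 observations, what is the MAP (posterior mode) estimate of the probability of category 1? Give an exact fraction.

obs 1: x=2 → posterior Dirichlet(7/3, 2, 8)
obs 2: x=0 → posterior Dirichlet(10/3, 2, 8)
obs 3: x=2 → posterior Dirichlet(10/3, 2, 9)
obs 4: x=2 → posterior Dirichlet(10/3, 2, 10)
obs 5: x=1 → posterior Dirichlet(10/3, 3, 10)
obs 6: x=2 → posterior Dirichlet(10/3, 3, 11)

6/43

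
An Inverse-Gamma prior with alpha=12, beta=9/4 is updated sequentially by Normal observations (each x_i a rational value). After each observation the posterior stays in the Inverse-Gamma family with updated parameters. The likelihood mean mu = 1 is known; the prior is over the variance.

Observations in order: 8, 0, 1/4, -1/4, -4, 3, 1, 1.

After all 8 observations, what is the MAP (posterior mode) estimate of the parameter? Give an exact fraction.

685/272

obs 1: x=8 → posterior Inverse-Gamma(25/2, 107/4)
obs 2: x=0 → posterior Inverse-Gamma(13, 109/4)
obs 3: x=1/4 → posterior Inverse-Gamma(27/2, 881/32)
obs 4: x=-1/4 → posterior Inverse-Gamma(14, 453/16)
obs 5: x=-4 → posterior Inverse-Gamma(29/2, 653/16)
obs 6: x=3 → posterior Inverse-Gamma(15, 685/16)
obs 7: x=1 → posterior Inverse-Gamma(31/2, 685/16)
obs 8: x=1 → posterior Inverse-Gamma(16, 685/16)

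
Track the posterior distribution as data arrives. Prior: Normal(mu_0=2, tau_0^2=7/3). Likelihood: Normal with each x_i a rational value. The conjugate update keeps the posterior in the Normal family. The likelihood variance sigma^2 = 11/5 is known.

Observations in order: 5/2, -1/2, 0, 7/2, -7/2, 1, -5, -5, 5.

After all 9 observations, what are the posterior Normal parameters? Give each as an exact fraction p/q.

obs 1: x=5/2 → posterior Normal(307/136, 77/68)
obs 2: x=-1/2 → posterior Normal(136/103, 77/103)
obs 3: x=0 → posterior Normal(68/69, 77/138)
obs 4: x=7/2 → posterior Normal(517/346, 77/173)
obs 5: x=-7/2 → posterior Normal(17/26, 77/208)
obs 6: x=1 → posterior Normal(19/27, 77/243)
obs 7: x=-5 → posterior Normal(-2/139, 77/278)
obs 8: x=-5 → posterior Normal(-179/313, 77/313)
obs 9: x=5 → posterior Normal(-1/87, 77/348)

mu_0=-1/87, tau_0^2=77/348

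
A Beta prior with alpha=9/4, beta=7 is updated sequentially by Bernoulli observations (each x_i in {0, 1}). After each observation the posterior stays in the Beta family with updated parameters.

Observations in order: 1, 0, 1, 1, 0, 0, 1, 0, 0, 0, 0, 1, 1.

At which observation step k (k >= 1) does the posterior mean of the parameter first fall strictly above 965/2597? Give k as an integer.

obs 1: x=1 → posterior Beta(13/4, 7)
obs 2: x=0 → posterior Beta(13/4, 8)
obs 3: x=1 → posterior Beta(17/4, 8)
obs 4: x=1 → posterior Beta(21/4, 8)
obs 5: x=0 → posterior Beta(21/4, 9)
obs 6: x=0 → posterior Beta(21/4, 10)
obs 7: x=1 → posterior Beta(25/4, 10)
obs 8: x=0 → posterior Beta(25/4, 11)
obs 9: x=0 → posterior Beta(25/4, 12)
obs 10: x=0 → posterior Beta(25/4, 13)
obs 11: x=0 → posterior Beta(25/4, 14)
obs 12: x=1 → posterior Beta(29/4, 14)
obs 13: x=1 → posterior Beta(33/4, 14)

k = 4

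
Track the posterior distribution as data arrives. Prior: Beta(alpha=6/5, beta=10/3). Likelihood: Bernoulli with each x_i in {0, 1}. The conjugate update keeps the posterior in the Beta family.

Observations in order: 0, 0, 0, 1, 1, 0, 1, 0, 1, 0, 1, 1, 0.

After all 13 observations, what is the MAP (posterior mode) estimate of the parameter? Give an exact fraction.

obs 1: x=0 → posterior Beta(6/5, 13/3)
obs 2: x=0 → posterior Beta(6/5, 16/3)
obs 3: x=0 → posterior Beta(6/5, 19/3)
obs 4: x=1 → posterior Beta(11/5, 19/3)
obs 5: x=1 → posterior Beta(16/5, 19/3)
obs 6: x=0 → posterior Beta(16/5, 22/3)
obs 7: x=1 → posterior Beta(21/5, 22/3)
obs 8: x=0 → posterior Beta(21/5, 25/3)
obs 9: x=1 → posterior Beta(26/5, 25/3)
obs 10: x=0 → posterior Beta(26/5, 28/3)
obs 11: x=1 → posterior Beta(31/5, 28/3)
obs 12: x=1 → posterior Beta(36/5, 28/3)
obs 13: x=0 → posterior Beta(36/5, 31/3)

93/233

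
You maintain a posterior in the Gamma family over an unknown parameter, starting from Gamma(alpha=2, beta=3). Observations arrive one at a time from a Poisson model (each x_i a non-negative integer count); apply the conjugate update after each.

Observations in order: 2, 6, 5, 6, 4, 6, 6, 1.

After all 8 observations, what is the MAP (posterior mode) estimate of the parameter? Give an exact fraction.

obs 1: x=2 → posterior Gamma(4, 4)
obs 2: x=6 → posterior Gamma(10, 5)
obs 3: x=5 → posterior Gamma(15, 6)
obs 4: x=6 → posterior Gamma(21, 7)
obs 5: x=4 → posterior Gamma(25, 8)
obs 6: x=6 → posterior Gamma(31, 9)
obs 7: x=6 → posterior Gamma(37, 10)
obs 8: x=1 → posterior Gamma(38, 11)

37/11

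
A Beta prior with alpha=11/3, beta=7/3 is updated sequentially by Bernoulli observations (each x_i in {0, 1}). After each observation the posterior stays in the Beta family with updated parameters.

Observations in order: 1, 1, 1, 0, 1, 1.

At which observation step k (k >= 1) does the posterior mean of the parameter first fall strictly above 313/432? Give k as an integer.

k = 3

obs 1: x=1 → posterior Beta(14/3, 7/3)
obs 2: x=1 → posterior Beta(17/3, 7/3)
obs 3: x=1 → posterior Beta(20/3, 7/3)
obs 4: x=0 → posterior Beta(20/3, 10/3)
obs 5: x=1 → posterior Beta(23/3, 10/3)
obs 6: x=1 → posterior Beta(26/3, 10/3)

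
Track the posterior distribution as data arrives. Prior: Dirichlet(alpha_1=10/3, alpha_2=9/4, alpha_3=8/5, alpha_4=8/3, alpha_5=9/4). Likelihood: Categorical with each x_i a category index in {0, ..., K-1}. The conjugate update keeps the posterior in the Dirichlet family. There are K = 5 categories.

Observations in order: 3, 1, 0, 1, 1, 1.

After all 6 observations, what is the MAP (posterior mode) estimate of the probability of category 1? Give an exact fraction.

obs 1: x=3 → posterior Dirichlet(10/3, 9/4, 8/5, 11/3, 9/4)
obs 2: x=1 → posterior Dirichlet(10/3, 13/4, 8/5, 11/3, 9/4)
obs 3: x=0 → posterior Dirichlet(13/3, 13/4, 8/5, 11/3, 9/4)
obs 4: x=1 → posterior Dirichlet(13/3, 17/4, 8/5, 11/3, 9/4)
obs 5: x=1 → posterior Dirichlet(13/3, 21/4, 8/5, 11/3, 9/4)
obs 6: x=1 → posterior Dirichlet(13/3, 25/4, 8/5, 11/3, 9/4)

105/262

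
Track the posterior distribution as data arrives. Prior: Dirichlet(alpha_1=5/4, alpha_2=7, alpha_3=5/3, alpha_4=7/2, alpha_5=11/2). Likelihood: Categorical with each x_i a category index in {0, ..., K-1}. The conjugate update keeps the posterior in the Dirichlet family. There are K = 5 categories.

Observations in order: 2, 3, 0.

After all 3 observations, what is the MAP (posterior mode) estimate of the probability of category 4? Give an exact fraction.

obs 1: x=2 → posterior Dirichlet(5/4, 7, 8/3, 7/2, 11/2)
obs 2: x=3 → posterior Dirichlet(5/4, 7, 8/3, 9/2, 11/2)
obs 3: x=0 → posterior Dirichlet(9/4, 7, 8/3, 9/2, 11/2)

54/203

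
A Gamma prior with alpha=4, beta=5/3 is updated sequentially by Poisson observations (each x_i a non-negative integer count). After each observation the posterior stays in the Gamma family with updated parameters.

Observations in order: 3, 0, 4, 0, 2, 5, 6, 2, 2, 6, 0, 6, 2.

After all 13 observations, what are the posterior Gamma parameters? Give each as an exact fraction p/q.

obs 1: x=3 → posterior Gamma(7, 8/3)
obs 2: x=0 → posterior Gamma(7, 11/3)
obs 3: x=4 → posterior Gamma(11, 14/3)
obs 4: x=0 → posterior Gamma(11, 17/3)
obs 5: x=2 → posterior Gamma(13, 20/3)
obs 6: x=5 → posterior Gamma(18, 23/3)
obs 7: x=6 → posterior Gamma(24, 26/3)
obs 8: x=2 → posterior Gamma(26, 29/3)
obs 9: x=2 → posterior Gamma(28, 32/3)
obs 10: x=6 → posterior Gamma(34, 35/3)
obs 11: x=0 → posterior Gamma(34, 38/3)
obs 12: x=6 → posterior Gamma(40, 41/3)
obs 13: x=2 → posterior Gamma(42, 44/3)

alpha=42, beta=44/3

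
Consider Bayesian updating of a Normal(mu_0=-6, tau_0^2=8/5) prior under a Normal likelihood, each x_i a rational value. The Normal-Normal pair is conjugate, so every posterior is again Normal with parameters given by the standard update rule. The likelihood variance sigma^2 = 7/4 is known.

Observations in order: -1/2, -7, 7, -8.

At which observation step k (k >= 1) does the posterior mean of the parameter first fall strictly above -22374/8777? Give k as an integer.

k = 3

obs 1: x=-1/2 → posterior Normal(-226/67, 56/67)
obs 2: x=-7 → posterior Normal(-50/11, 56/99)
obs 3: x=7 → posterior Normal(-226/131, 56/131)
obs 4: x=-8 → posterior Normal(-482/163, 56/163)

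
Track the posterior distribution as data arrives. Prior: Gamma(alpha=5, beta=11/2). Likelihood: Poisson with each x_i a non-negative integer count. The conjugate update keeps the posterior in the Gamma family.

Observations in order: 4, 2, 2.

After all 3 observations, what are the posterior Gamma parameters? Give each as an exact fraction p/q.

obs 1: x=4 → posterior Gamma(9, 13/2)
obs 2: x=2 → posterior Gamma(11, 15/2)
obs 3: x=2 → posterior Gamma(13, 17/2)

alpha=13, beta=17/2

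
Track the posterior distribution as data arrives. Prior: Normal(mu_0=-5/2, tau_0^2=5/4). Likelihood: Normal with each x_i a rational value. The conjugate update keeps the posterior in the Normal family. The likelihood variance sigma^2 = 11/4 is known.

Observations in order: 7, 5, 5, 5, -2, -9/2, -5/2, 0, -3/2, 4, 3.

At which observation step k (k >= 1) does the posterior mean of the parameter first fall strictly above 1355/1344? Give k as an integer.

k = 2

obs 1: x=7 → posterior Normal(15/32, 55/64)
obs 2: x=5 → posterior Normal(65/42, 55/84)
obs 3: x=5 → posterior Normal(115/52, 55/104)
obs 4: x=5 → posterior Normal(165/62, 55/124)
obs 5: x=-2 → posterior Normal(145/72, 55/144)
obs 6: x=-9/2 → posterior Normal(50/41, 55/164)
obs 7: x=-5/2 → posterior Normal(75/92, 55/184)
obs 8: x=0 → posterior Normal(25/34, 55/204)
obs 9: x=-3/2 → posterior Normal(15/28, 55/224)
obs 10: x=4 → posterior Normal(50/61, 55/244)
obs 11: x=3 → posterior Normal(65/66, 5/24)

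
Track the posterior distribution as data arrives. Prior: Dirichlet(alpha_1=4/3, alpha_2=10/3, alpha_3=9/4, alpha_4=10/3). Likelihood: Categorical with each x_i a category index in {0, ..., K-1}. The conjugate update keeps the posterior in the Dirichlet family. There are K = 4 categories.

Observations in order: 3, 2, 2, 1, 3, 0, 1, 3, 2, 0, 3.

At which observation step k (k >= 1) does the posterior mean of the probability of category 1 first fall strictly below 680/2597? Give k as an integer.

k = 3

obs 1: x=3 → posterior Dirichlet(4/3, 10/3, 9/4, 13/3)
obs 2: x=2 → posterior Dirichlet(4/3, 10/3, 13/4, 13/3)
obs 3: x=2 → posterior Dirichlet(4/3, 10/3, 17/4, 13/3)
obs 4: x=1 → posterior Dirichlet(4/3, 13/3, 17/4, 13/3)
obs 5: x=3 → posterior Dirichlet(4/3, 13/3, 17/4, 16/3)
obs 6: x=0 → posterior Dirichlet(7/3, 13/3, 17/4, 16/3)
obs 7: x=1 → posterior Dirichlet(7/3, 16/3, 17/4, 16/3)
obs 8: x=3 → posterior Dirichlet(7/3, 16/3, 17/4, 19/3)
obs 9: x=2 → posterior Dirichlet(7/3, 16/3, 21/4, 19/3)
obs 10: x=0 → posterior Dirichlet(10/3, 16/3, 21/4, 19/3)
obs 11: x=3 → posterior Dirichlet(10/3, 16/3, 21/4, 22/3)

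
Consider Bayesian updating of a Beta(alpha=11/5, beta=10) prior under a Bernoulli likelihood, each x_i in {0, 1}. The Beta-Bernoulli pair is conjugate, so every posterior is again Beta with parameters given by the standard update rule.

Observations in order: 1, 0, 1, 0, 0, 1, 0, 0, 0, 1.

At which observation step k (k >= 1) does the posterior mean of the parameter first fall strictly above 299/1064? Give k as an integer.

obs 1: x=1 → posterior Beta(16/5, 10)
obs 2: x=0 → posterior Beta(16/5, 11)
obs 3: x=1 → posterior Beta(21/5, 11)
obs 4: x=0 → posterior Beta(21/5, 12)
obs 5: x=0 → posterior Beta(21/5, 13)
obs 6: x=1 → posterior Beta(26/5, 13)
obs 7: x=0 → posterior Beta(26/5, 14)
obs 8: x=0 → posterior Beta(26/5, 15)
obs 9: x=0 → posterior Beta(26/5, 16)
obs 10: x=1 → posterior Beta(31/5, 16)

k = 6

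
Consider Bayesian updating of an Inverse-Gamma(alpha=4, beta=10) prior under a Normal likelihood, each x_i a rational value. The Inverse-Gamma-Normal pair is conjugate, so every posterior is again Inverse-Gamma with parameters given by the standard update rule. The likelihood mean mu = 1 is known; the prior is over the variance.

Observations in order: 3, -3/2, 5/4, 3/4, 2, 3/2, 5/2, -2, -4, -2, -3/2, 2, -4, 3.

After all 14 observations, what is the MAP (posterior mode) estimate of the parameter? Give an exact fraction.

905/192

obs 1: x=3 → posterior Inverse-Gamma(9/2, 12)
obs 2: x=-3/2 → posterior Inverse-Gamma(5, 121/8)
obs 3: x=5/4 → posterior Inverse-Gamma(11/2, 485/32)
obs 4: x=3/4 → posterior Inverse-Gamma(6, 243/16)
obs 5: x=2 → posterior Inverse-Gamma(13/2, 251/16)
obs 6: x=3/2 → posterior Inverse-Gamma(7, 253/16)
obs 7: x=5/2 → posterior Inverse-Gamma(15/2, 271/16)
obs 8: x=-2 → posterior Inverse-Gamma(8, 343/16)
obs 9: x=-4 → posterior Inverse-Gamma(17/2, 543/16)
obs 10: x=-2 → posterior Inverse-Gamma(9, 615/16)
obs 11: x=-3/2 → posterior Inverse-Gamma(19/2, 665/16)
obs 12: x=2 → posterior Inverse-Gamma(10, 673/16)
obs 13: x=-4 → posterior Inverse-Gamma(21/2, 873/16)
obs 14: x=3 → posterior Inverse-Gamma(11, 905/16)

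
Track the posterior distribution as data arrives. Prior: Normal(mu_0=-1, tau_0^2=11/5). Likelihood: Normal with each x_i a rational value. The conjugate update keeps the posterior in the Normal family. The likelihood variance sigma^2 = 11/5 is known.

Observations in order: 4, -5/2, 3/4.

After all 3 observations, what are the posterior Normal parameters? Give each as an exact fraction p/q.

obs 1: x=4 → posterior Normal(3/2, 11/10)
obs 2: x=-5/2 → posterior Normal(1/6, 11/15)
obs 3: x=3/4 → posterior Normal(5/16, 11/20)

mu_0=5/16, tau_0^2=11/20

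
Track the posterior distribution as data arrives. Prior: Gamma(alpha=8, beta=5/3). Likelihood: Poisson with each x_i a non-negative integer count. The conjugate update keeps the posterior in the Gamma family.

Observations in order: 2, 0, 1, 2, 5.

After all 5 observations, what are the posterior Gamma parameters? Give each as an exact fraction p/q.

alpha=18, beta=20/3

obs 1: x=2 → posterior Gamma(10, 8/3)
obs 2: x=0 → posterior Gamma(10, 11/3)
obs 3: x=1 → posterior Gamma(11, 14/3)
obs 4: x=2 → posterior Gamma(13, 17/3)
obs 5: x=5 → posterior Gamma(18, 20/3)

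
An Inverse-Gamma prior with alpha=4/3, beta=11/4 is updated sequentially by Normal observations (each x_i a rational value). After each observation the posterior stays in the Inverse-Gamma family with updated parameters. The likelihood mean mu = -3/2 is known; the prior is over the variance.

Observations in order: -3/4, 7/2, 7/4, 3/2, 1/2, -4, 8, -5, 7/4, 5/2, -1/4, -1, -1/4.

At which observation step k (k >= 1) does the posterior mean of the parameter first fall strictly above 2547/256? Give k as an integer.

obs 1: x=-3/4 → posterior Inverse-Gamma(11/6, 97/32)
obs 2: x=7/2 → posterior Inverse-Gamma(7/3, 497/32)
obs 3: x=7/4 → posterior Inverse-Gamma(17/6, 333/16)
obs 4: x=3/2 → posterior Inverse-Gamma(10/3, 405/16)
obs 5: x=1/2 → posterior Inverse-Gamma(23/6, 437/16)
obs 6: x=-4 → posterior Inverse-Gamma(13/3, 487/16)
obs 7: x=8 → posterior Inverse-Gamma(29/6, 1209/16)
obs 8: x=-5 → posterior Inverse-Gamma(16/3, 1307/16)
obs 9: x=7/4 → posterior Inverse-Gamma(35/6, 2783/32)
obs 10: x=5/2 → posterior Inverse-Gamma(19/3, 3039/32)
obs 11: x=-1/4 → posterior Inverse-Gamma(41/6, 383/4)
obs 12: x=-1 → posterior Inverse-Gamma(22/3, 767/8)
obs 13: x=-1/4 → posterior Inverse-Gamma(47/6, 3093/32)

k = 2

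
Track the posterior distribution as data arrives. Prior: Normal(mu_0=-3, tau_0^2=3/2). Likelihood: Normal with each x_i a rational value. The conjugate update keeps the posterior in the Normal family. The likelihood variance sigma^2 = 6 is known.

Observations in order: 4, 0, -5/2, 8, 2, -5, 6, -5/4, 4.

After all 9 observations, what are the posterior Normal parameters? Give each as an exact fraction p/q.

obs 1: x=4 → posterior Normal(-8/5, 6/5)
obs 2: x=0 → posterior Normal(-4/3, 1)
obs 3: x=-5/2 → posterior Normal(-3/2, 6/7)
obs 4: x=8 → posterior Normal(-5/16, 3/4)
obs 5: x=2 → posterior Normal(-1/18, 2/3)
obs 6: x=-5 → posterior Normal(-11/20, 3/5)
obs 7: x=6 → posterior Normal(1/22, 6/11)
obs 8: x=-5/4 → posterior Normal(-1/16, 1/2)
obs 9: x=4 → posterior Normal(1/4, 6/13)

mu_0=1/4, tau_0^2=6/13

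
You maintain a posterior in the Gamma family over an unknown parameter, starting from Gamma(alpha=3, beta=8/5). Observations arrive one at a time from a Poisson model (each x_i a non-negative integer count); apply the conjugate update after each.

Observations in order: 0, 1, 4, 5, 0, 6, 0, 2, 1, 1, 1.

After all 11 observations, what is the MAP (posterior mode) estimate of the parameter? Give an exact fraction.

115/63

obs 1: x=0 → posterior Gamma(3, 13/5)
obs 2: x=1 → posterior Gamma(4, 18/5)
obs 3: x=4 → posterior Gamma(8, 23/5)
obs 4: x=5 → posterior Gamma(13, 28/5)
obs 5: x=0 → posterior Gamma(13, 33/5)
obs 6: x=6 → posterior Gamma(19, 38/5)
obs 7: x=0 → posterior Gamma(19, 43/5)
obs 8: x=2 → posterior Gamma(21, 48/5)
obs 9: x=1 → posterior Gamma(22, 53/5)
obs 10: x=1 → posterior Gamma(23, 58/5)
obs 11: x=1 → posterior Gamma(24, 63/5)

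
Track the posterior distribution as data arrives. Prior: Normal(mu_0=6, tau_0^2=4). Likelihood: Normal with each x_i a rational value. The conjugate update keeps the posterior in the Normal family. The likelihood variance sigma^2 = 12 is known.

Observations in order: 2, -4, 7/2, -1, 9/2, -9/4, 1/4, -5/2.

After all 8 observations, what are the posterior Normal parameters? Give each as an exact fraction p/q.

mu_0=37/22, tau_0^2=12/11

obs 1: x=2 → posterior Normal(5, 3)
obs 2: x=-4 → posterior Normal(16/5, 12/5)
obs 3: x=7/2 → posterior Normal(13/4, 2)
obs 4: x=-1 → posterior Normal(37/14, 12/7)
obs 5: x=9/2 → posterior Normal(23/8, 3/2)
obs 6: x=-9/4 → posterior Normal(83/36, 4/3)
obs 7: x=1/4 → posterior Normal(21/10, 6/5)
obs 8: x=-5/2 → posterior Normal(37/22, 12/11)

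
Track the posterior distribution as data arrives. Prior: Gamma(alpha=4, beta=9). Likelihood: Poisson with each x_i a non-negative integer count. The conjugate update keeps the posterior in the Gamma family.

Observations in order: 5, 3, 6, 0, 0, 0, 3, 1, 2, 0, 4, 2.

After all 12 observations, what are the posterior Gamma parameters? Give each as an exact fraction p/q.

obs 1: x=5 → posterior Gamma(9, 10)
obs 2: x=3 → posterior Gamma(12, 11)
obs 3: x=6 → posterior Gamma(18, 12)
obs 4: x=0 → posterior Gamma(18, 13)
obs 5: x=0 → posterior Gamma(18, 14)
obs 6: x=0 → posterior Gamma(18, 15)
obs 7: x=3 → posterior Gamma(21, 16)
obs 8: x=1 → posterior Gamma(22, 17)
obs 9: x=2 → posterior Gamma(24, 18)
obs 10: x=0 → posterior Gamma(24, 19)
obs 11: x=4 → posterior Gamma(28, 20)
obs 12: x=2 → posterior Gamma(30, 21)

alpha=30, beta=21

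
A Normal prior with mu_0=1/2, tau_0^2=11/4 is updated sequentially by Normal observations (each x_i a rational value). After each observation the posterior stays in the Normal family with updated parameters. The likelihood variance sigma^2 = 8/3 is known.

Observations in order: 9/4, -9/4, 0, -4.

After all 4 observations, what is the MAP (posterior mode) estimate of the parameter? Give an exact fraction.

-29/41

obs 1: x=9/4 → posterior Normal(361/260, 88/65)
obs 2: x=-9/4 → posterior Normal(8/49, 44/49)
obs 3: x=0 → posterior Normal(16/131, 88/131)
obs 4: x=-4 → posterior Normal(-29/41, 22/41)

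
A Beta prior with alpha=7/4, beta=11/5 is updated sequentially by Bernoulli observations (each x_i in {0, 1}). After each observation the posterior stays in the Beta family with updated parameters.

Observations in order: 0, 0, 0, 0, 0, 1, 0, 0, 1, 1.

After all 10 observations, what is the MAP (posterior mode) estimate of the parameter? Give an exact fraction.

75/239

obs 1: x=0 → posterior Beta(7/4, 16/5)
obs 2: x=0 → posterior Beta(7/4, 21/5)
obs 3: x=0 → posterior Beta(7/4, 26/5)
obs 4: x=0 → posterior Beta(7/4, 31/5)
obs 5: x=0 → posterior Beta(7/4, 36/5)
obs 6: x=1 → posterior Beta(11/4, 36/5)
obs 7: x=0 → posterior Beta(11/4, 41/5)
obs 8: x=0 → posterior Beta(11/4, 46/5)
obs 9: x=1 → posterior Beta(15/4, 46/5)
obs 10: x=1 → posterior Beta(19/4, 46/5)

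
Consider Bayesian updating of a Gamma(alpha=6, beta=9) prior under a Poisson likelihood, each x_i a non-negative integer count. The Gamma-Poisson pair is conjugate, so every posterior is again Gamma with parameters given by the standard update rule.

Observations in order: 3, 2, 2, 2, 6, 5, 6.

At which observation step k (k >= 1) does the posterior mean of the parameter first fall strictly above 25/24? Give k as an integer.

k = 3

obs 1: x=3 → posterior Gamma(9, 10)
obs 2: x=2 → posterior Gamma(11, 11)
obs 3: x=2 → posterior Gamma(13, 12)
obs 4: x=2 → posterior Gamma(15, 13)
obs 5: x=6 → posterior Gamma(21, 14)
obs 6: x=5 → posterior Gamma(26, 15)
obs 7: x=6 → posterior Gamma(32, 16)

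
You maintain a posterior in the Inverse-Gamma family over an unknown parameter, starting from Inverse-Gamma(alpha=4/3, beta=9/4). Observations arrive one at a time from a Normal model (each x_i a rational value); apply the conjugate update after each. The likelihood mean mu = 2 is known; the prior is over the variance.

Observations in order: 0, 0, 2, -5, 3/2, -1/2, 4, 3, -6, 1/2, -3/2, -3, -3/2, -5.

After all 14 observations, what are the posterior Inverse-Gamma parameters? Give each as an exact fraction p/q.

alpha=25/3, beta=951/8

obs 1: x=0 → posterior Inverse-Gamma(11/6, 17/4)
obs 2: x=0 → posterior Inverse-Gamma(7/3, 25/4)
obs 3: x=2 → posterior Inverse-Gamma(17/6, 25/4)
obs 4: x=-5 → posterior Inverse-Gamma(10/3, 123/4)
obs 5: x=3/2 → posterior Inverse-Gamma(23/6, 247/8)
obs 6: x=-1/2 → posterior Inverse-Gamma(13/3, 34)
obs 7: x=4 → posterior Inverse-Gamma(29/6, 36)
obs 8: x=3 → posterior Inverse-Gamma(16/3, 73/2)
obs 9: x=-6 → posterior Inverse-Gamma(35/6, 137/2)
obs 10: x=1/2 → posterior Inverse-Gamma(19/3, 557/8)
obs 11: x=-3/2 → posterior Inverse-Gamma(41/6, 303/4)
obs 12: x=-3 → posterior Inverse-Gamma(22/3, 353/4)
obs 13: x=-3/2 → posterior Inverse-Gamma(47/6, 755/8)
obs 14: x=-5 → posterior Inverse-Gamma(25/3, 951/8)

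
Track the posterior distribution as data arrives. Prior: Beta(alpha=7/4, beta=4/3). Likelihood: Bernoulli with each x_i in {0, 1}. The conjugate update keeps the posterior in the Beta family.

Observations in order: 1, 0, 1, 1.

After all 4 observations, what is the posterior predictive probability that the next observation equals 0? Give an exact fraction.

28/85

obs 1: x=1 → posterior Beta(11/4, 4/3)
obs 2: x=0 → posterior Beta(11/4, 7/3)
obs 3: x=1 → posterior Beta(15/4, 7/3)
obs 4: x=1 → posterior Beta(19/4, 7/3)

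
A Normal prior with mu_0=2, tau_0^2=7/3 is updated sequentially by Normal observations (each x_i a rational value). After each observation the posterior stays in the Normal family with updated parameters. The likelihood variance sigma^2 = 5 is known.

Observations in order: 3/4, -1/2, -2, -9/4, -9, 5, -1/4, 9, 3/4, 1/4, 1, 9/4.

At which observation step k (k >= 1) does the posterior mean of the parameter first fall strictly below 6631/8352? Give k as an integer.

obs 1: x=3/4 → posterior Normal(141/88, 35/22)
obs 2: x=-1/2 → posterior Normal(127/116, 35/29)
obs 3: x=-2 → posterior Normal(71/144, 35/36)
obs 4: x=-9/4 → posterior Normal(2/43, 35/43)
obs 5: x=-9 → posterior Normal(-61/50, 7/10)
obs 6: x=5 → posterior Normal(-26/57, 35/57)
obs 7: x=-1/4 → posterior Normal(-111/256, 35/64)
obs 8: x=9 → posterior Normal(141/284, 35/71)
obs 9: x=3/4 → posterior Normal(27/52, 35/78)
obs 10: x=1/4 → posterior Normal(169/340, 7/17)
obs 11: x=1 → posterior Normal(197/368, 35/92)
obs 12: x=9/4 → posterior Normal(65/99, 35/99)

k = 3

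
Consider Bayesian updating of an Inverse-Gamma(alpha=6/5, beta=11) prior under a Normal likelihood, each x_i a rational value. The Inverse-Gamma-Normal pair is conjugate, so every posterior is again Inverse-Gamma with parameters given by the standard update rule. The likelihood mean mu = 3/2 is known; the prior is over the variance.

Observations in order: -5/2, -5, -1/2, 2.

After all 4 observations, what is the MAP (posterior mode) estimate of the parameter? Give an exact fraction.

845/84

obs 1: x=-5/2 → posterior Inverse-Gamma(17/10, 19)
obs 2: x=-5 → posterior Inverse-Gamma(11/5, 321/8)
obs 3: x=-1/2 → posterior Inverse-Gamma(27/10, 337/8)
obs 4: x=2 → posterior Inverse-Gamma(16/5, 169/4)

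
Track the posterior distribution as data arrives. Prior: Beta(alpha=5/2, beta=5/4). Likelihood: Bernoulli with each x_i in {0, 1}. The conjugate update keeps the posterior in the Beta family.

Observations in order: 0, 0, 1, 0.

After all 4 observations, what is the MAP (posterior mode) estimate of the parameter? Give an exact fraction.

obs 1: x=0 → posterior Beta(5/2, 9/4)
obs 2: x=0 → posterior Beta(5/2, 13/4)
obs 3: x=1 → posterior Beta(7/2, 13/4)
obs 4: x=0 → posterior Beta(7/2, 17/4)

10/23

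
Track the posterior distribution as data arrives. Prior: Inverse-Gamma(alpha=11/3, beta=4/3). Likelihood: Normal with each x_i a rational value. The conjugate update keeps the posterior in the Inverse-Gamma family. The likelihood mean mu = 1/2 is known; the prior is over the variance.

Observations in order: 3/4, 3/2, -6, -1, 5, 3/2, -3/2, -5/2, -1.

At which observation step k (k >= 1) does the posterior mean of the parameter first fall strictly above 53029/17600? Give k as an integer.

obs 1: x=3/4 → posterior Inverse-Gamma(25/6, 131/96)
obs 2: x=3/2 → posterior Inverse-Gamma(14/3, 179/96)
obs 3: x=-6 → posterior Inverse-Gamma(31/6, 2207/96)
obs 4: x=-1 → posterior Inverse-Gamma(17/3, 2315/96)
obs 5: x=5 → posterior Inverse-Gamma(37/6, 3287/96)
obs 6: x=3/2 → posterior Inverse-Gamma(20/3, 3335/96)
obs 7: x=-3/2 → posterior Inverse-Gamma(43/6, 3527/96)
obs 8: x=-5/2 → posterior Inverse-Gamma(23/3, 3959/96)
obs 9: x=-1 → posterior Inverse-Gamma(49/6, 4067/96)

k = 3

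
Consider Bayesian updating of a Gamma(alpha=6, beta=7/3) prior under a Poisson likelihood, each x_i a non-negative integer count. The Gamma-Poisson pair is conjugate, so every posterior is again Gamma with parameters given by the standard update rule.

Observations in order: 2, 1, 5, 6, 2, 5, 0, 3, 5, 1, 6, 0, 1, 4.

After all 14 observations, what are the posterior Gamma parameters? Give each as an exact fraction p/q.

alpha=47, beta=49/3

obs 1: x=2 → posterior Gamma(8, 10/3)
obs 2: x=1 → posterior Gamma(9, 13/3)
obs 3: x=5 → posterior Gamma(14, 16/3)
obs 4: x=6 → posterior Gamma(20, 19/3)
obs 5: x=2 → posterior Gamma(22, 22/3)
obs 6: x=5 → posterior Gamma(27, 25/3)
obs 7: x=0 → posterior Gamma(27, 28/3)
obs 8: x=3 → posterior Gamma(30, 31/3)
obs 9: x=5 → posterior Gamma(35, 34/3)
obs 10: x=1 → posterior Gamma(36, 37/3)
obs 11: x=6 → posterior Gamma(42, 40/3)
obs 12: x=0 → posterior Gamma(42, 43/3)
obs 13: x=1 → posterior Gamma(43, 46/3)
obs 14: x=4 → posterior Gamma(47, 49/3)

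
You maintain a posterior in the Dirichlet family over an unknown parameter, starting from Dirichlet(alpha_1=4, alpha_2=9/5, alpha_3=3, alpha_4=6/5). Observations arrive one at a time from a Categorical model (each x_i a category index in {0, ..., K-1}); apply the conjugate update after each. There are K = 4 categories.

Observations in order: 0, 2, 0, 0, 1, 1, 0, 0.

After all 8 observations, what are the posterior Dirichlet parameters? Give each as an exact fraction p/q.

alpha_1=9, alpha_2=19/5, alpha_3=4, alpha_4=6/5

obs 1: x=0 → posterior Dirichlet(5, 9/5, 3, 6/5)
obs 2: x=2 → posterior Dirichlet(5, 9/5, 4, 6/5)
obs 3: x=0 → posterior Dirichlet(6, 9/5, 4, 6/5)
obs 4: x=0 → posterior Dirichlet(7, 9/5, 4, 6/5)
obs 5: x=1 → posterior Dirichlet(7, 14/5, 4, 6/5)
obs 6: x=1 → posterior Dirichlet(7, 19/5, 4, 6/5)
obs 7: x=0 → posterior Dirichlet(8, 19/5, 4, 6/5)
obs 8: x=0 → posterior Dirichlet(9, 19/5, 4, 6/5)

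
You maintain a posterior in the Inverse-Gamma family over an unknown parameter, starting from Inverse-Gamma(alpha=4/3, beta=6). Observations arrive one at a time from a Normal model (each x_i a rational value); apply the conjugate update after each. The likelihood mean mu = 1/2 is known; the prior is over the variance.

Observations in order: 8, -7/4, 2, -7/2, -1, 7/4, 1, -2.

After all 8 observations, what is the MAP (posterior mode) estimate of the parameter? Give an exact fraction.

2445/304

obs 1: x=8 → posterior Inverse-Gamma(11/6, 273/8)
obs 2: x=-7/4 → posterior Inverse-Gamma(7/3, 1173/32)
obs 3: x=2 → posterior Inverse-Gamma(17/6, 1209/32)
obs 4: x=-7/2 → posterior Inverse-Gamma(10/3, 1465/32)
obs 5: x=-1 → posterior Inverse-Gamma(23/6, 1501/32)
obs 6: x=7/4 → posterior Inverse-Gamma(13/3, 763/16)
obs 7: x=1 → posterior Inverse-Gamma(29/6, 765/16)
obs 8: x=-2 → posterior Inverse-Gamma(16/3, 815/16)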